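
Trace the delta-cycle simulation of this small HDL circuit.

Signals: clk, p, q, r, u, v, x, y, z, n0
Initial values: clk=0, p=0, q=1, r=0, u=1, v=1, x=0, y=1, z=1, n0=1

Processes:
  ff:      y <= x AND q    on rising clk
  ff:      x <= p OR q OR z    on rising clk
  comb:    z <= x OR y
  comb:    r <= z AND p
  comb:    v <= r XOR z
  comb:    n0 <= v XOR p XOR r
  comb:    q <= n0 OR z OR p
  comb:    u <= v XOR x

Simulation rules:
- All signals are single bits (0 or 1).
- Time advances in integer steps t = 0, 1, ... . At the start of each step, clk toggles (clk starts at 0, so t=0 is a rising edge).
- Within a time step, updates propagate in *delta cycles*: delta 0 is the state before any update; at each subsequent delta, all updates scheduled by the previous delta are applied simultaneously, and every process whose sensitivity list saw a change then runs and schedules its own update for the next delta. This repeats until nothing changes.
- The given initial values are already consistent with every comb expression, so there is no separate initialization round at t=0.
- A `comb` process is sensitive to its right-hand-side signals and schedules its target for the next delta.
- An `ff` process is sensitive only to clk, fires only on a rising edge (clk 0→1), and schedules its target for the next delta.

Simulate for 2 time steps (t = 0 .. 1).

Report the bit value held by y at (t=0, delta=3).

0

t0.Δ0 v=1 p=0 u=1 y=1 r=0 clk=0 x=0 z=1 n0=1 q=1
t0.Δ1 v=1 p=0 u=1 y=1 r=0 clk=1 x=0 z=1 n0=1 q=1
t0.Δ2 v=1 p=0 u=1 y=0 r=0 clk=1 x=1 z=1 n0=1 q=1
t0.Δ3 v=1 p=0 u=0 y=0 r=0 clk=1 x=1 z=1 n0=1 q=1
t1.Δ0 v=1 p=0 u=0 y=0 r=0 clk=1 x=1 z=1 n0=1 q=1
t1.Δ1 v=1 p=0 u=0 y=0 r=0 clk=0 x=1 z=1 n0=1 q=1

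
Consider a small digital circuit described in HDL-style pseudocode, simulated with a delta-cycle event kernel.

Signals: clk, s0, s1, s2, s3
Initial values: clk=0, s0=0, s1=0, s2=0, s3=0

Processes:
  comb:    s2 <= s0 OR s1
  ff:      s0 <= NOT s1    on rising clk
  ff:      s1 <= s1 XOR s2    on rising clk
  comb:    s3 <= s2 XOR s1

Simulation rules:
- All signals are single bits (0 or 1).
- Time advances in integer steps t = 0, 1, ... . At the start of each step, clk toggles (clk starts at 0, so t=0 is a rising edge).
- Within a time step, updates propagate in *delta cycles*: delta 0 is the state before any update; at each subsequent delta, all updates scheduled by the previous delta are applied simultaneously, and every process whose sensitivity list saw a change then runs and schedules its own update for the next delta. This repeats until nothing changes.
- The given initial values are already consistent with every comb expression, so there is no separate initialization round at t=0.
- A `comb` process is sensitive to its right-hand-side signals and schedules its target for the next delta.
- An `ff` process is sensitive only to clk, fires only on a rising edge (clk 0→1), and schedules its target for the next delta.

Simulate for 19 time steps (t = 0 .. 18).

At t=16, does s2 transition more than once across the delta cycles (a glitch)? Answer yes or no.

[bits: s0,clk,s1,s2,s3]
t=0: Δ0=00000 Δ1=01000 Δ2=11000 Δ3=11010 Δ4=11011 | 4Δ
t=1: Δ0=11011 Δ1=10011 | 1Δ
t=2: Δ0=10011 Δ1=11011 Δ2=11111 Δ3=11110 | 3Δ
t=3: Δ0=11110 Δ1=10110 | 1Δ
t=4: Δ0=10110 Δ1=11110 Δ2=01010 Δ3=01001 Δ4=01000 | 4Δ
t=5: Δ0=01000 Δ1=00000 | 1Δ
t=6: Δ0=00000 Δ1=01000 Δ2=11000 Δ3=11010 Δ4=11011 | 4Δ
t=7: Δ0=11011 Δ1=10011 | 1Δ
t=8: Δ0=10011 Δ1=11011 Δ2=11111 Δ3=11110 | 3Δ
t=9: Δ0=11110 Δ1=10110 | 1Δ
t=10: Δ0=10110 Δ1=11110 Δ2=01010 Δ3=01001 Δ4=01000 | 4Δ
t=11: Δ0=01000 Δ1=00000 | 1Δ
t=12: Δ0=00000 Δ1=01000 Δ2=11000 Δ3=11010 Δ4=11011 | 4Δ
t=13: Δ0=11011 Δ1=10011 | 1Δ
t=14: Δ0=10011 Δ1=11011 Δ2=11111 Δ3=11110 | 3Δ
t=15: Δ0=11110 Δ1=10110 | 1Δ
t=16: Δ0=10110 Δ1=11110 Δ2=01010 Δ3=01001 Δ4=01000 | 4Δ
t=17: Δ0=01000 Δ1=00000 | 1Δ
t=18: Δ0=00000 Δ1=01000 Δ2=11000 Δ3=11010 Δ4=11011 | 4Δ

no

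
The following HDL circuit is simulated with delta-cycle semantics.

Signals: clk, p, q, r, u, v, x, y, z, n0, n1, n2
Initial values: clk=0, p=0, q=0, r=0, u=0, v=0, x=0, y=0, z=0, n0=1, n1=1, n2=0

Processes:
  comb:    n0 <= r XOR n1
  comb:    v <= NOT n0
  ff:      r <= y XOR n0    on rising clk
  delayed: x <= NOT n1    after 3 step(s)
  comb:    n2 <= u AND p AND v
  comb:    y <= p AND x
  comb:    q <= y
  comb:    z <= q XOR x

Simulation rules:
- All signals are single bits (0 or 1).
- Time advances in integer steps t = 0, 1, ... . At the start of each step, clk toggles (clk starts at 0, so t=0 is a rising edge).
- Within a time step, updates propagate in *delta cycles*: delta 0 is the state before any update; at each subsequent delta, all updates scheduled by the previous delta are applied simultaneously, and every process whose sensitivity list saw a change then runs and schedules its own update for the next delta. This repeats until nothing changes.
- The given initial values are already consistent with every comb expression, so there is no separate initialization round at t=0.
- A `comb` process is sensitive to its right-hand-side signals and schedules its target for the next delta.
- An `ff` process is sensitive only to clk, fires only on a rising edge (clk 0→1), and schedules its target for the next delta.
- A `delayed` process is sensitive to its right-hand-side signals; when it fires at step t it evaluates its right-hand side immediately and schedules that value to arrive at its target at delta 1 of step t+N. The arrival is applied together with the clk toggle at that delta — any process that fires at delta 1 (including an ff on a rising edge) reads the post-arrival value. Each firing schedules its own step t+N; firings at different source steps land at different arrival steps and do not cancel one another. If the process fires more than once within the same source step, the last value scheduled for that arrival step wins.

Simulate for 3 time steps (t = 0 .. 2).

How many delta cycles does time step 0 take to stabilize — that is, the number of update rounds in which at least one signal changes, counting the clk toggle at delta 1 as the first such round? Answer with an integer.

[bits: n0,x,v,q,u,n1,z,p,n2,r,y,clk]
t=0: Δ0=100001000000 Δ1=100001000001 Δ2=100001000101 Δ3=000001000101 Δ4=001001000101 | 4Δ
t=1: Δ0=001001000101 Δ1=001001000100 | 1Δ
t=2: Δ0=001001000100 Δ1=001001000101 Δ2=001001000001 Δ3=101001000001 Δ4=100001000001 | 4Δ

4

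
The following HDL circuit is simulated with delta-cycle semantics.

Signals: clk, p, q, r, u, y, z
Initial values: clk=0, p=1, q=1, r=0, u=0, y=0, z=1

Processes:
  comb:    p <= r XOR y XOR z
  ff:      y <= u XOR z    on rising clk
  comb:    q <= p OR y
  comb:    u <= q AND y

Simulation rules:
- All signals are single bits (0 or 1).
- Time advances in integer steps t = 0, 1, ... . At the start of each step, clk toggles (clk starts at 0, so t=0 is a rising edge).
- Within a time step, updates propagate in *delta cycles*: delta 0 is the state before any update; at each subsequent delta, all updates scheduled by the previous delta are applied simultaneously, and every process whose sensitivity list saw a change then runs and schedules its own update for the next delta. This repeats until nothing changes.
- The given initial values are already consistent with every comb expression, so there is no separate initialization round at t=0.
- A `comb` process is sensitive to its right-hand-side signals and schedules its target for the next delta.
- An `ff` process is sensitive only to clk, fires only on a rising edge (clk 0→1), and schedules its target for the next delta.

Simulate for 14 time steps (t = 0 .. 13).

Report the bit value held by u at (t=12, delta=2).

0

[bits: q,u,clk,y,z,p,r]
t=0: Δ0=1000110 Δ1=1010110 Δ2=1011110 Δ3=1111100 | 3Δ
t=1: Δ0=1111100 Δ1=1101100 | 1Δ
t=2: Δ0=1101100 Δ1=1111100 Δ2=1110100 Δ3=0010110 Δ4=1010110 | 4Δ
t=3: Δ0=1010110 Δ1=1000110 | 1Δ
t=4: Δ0=1000110 Δ1=1010110 Δ2=1011110 Δ3=1111100 | 3Δ
t=5: Δ0=1111100 Δ1=1101100 | 1Δ
t=6: Δ0=1101100 Δ1=1111100 Δ2=1110100 Δ3=0010110 Δ4=1010110 | 4Δ
t=7: Δ0=1010110 Δ1=1000110 | 1Δ
t=8: Δ0=1000110 Δ1=1010110 Δ2=1011110 Δ3=1111100 | 3Δ
t=9: Δ0=1111100 Δ1=1101100 | 1Δ
t=10: Δ0=1101100 Δ1=1111100 Δ2=1110100 Δ3=0010110 Δ4=1010110 | 4Δ
t=11: Δ0=1010110 Δ1=1000110 | 1Δ
t=12: Δ0=1000110 Δ1=1010110 Δ2=1011110 Δ3=1111100 | 3Δ
t=13: Δ0=1111100 Δ1=1101100 | 1Δ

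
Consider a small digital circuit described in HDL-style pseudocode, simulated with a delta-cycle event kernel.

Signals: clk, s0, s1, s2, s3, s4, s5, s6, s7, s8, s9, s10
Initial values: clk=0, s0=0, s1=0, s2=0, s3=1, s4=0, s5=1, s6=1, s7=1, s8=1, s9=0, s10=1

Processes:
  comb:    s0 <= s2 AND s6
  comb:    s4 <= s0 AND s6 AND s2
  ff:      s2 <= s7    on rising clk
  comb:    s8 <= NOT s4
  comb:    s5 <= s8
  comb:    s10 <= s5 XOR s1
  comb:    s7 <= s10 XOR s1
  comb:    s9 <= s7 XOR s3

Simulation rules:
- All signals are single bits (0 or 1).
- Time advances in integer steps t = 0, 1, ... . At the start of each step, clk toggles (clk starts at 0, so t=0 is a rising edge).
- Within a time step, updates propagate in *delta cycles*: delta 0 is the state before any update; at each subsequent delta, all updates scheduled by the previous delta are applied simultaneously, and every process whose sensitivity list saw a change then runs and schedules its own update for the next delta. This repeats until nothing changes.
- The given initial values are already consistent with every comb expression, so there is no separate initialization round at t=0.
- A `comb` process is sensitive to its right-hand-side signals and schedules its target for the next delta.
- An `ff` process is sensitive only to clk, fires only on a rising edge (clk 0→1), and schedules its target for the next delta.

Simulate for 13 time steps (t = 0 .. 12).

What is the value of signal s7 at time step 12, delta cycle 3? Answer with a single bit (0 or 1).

t=0 Δ0: s0=0 s8=1 s9=0 s6=1 s7=1 s2=0 s3=1 clk=0 s1=0 s10=1 s5=1 s4=0
  Δ1: clk:0→1
  Δ2: s2:0→1
  Δ3: s0:0→1
  Δ4: s4:0→1
  Δ5: s8:1→0
  Δ6: s5:1→0
  Δ7: s10:1→0
  Δ8: s7:1→0
  Δ9: s9:0→1
  (9Δ to stable)
t=1 Δ0: s0=1 s8=0 s9=1 s6=1 s7=0 s2=1 s3=1 clk=1 s1=0 s10=0 s5=0 s4=1
  Δ1: clk:1→0
  (1Δ to stable)
t=2 Δ0: s0=1 s8=0 s9=1 s6=1 s7=0 s2=1 s3=1 clk=0 s1=0 s10=0 s5=0 s4=1
  Δ1: clk:0→1
  Δ2: s2:1→0
  Δ3: s0:1→0, s4:1→0
  Δ4: s8:0→1
  Δ5: s5:0→1
  Δ6: s10:0→1
  Δ7: s7:0→1
  Δ8: s9:1→0
  (8Δ to stable)
t=3 Δ0: s0=0 s8=1 s9=0 s6=1 s7=1 s2=0 s3=1 clk=1 s1=0 s10=1 s5=1 s4=0
  Δ1: clk:1→0
  (1Δ to stable)
t=4 Δ0: s0=0 s8=1 s9=0 s6=1 s7=1 s2=0 s3=1 clk=0 s1=0 s10=1 s5=1 s4=0
  Δ1: clk:0→1
  Δ2: s2:0→1
  Δ3: s0:0→1
  Δ4: s4:0→1
  Δ5: s8:1→0
  Δ6: s5:1→0
  Δ7: s10:1→0
  Δ8: s7:1→0
  Δ9: s9:0→1
  (9Δ to stable)
t=5 Δ0: s0=1 s8=0 s9=1 s6=1 s7=0 s2=1 s3=1 clk=1 s1=0 s10=0 s5=0 s4=1
  Δ1: clk:1→0
  (1Δ to stable)
t=6 Δ0: s0=1 s8=0 s9=1 s6=1 s7=0 s2=1 s3=1 clk=0 s1=0 s10=0 s5=0 s4=1
  Δ1: clk:0→1
  Δ2: s2:1→0
  Δ3: s0:1→0, s4:1→0
  Δ4: s8:0→1
  Δ5: s5:0→1
  Δ6: s10:0→1
  Δ7: s7:0→1
  Δ8: s9:1→0
  (8Δ to stable)
t=7 Δ0: s0=0 s8=1 s9=0 s6=1 s7=1 s2=0 s3=1 clk=1 s1=0 s10=1 s5=1 s4=0
  Δ1: clk:1→0
  (1Δ to stable)
t=8 Δ0: s0=0 s8=1 s9=0 s6=1 s7=1 s2=0 s3=1 clk=0 s1=0 s10=1 s5=1 s4=0
  Δ1: clk:0→1
  Δ2: s2:0→1
  Δ3: s0:0→1
  Δ4: s4:0→1
  Δ5: s8:1→0
  Δ6: s5:1→0
  Δ7: s10:1→0
  Δ8: s7:1→0
  Δ9: s9:0→1
  (9Δ to stable)
t=9 Δ0: s0=1 s8=0 s9=1 s6=1 s7=0 s2=1 s3=1 clk=1 s1=0 s10=0 s5=0 s4=1
  Δ1: clk:1→0
  (1Δ to stable)
t=10 Δ0: s0=1 s8=0 s9=1 s6=1 s7=0 s2=1 s3=1 clk=0 s1=0 s10=0 s5=0 s4=1
  Δ1: clk:0→1
  Δ2: s2:1→0
  Δ3: s0:1→0, s4:1→0
  Δ4: s8:0→1
  Δ5: s5:0→1
  Δ6: s10:0→1
  Δ7: s7:0→1
  Δ8: s9:1→0
  (8Δ to stable)
t=11 Δ0: s0=0 s8=1 s9=0 s6=1 s7=1 s2=0 s3=1 clk=1 s1=0 s10=1 s5=1 s4=0
  Δ1: clk:1→0
  (1Δ to stable)
t=12 Δ0: s0=0 s8=1 s9=0 s6=1 s7=1 s2=0 s3=1 clk=0 s1=0 s10=1 s5=1 s4=0
  Δ1: clk:0→1
  Δ2: s2:0→1
  Δ3: s0:0→1
  Δ4: s4:0→1
  Δ5: s8:1→0
  Δ6: s5:1→0
  Δ7: s10:1→0
  Δ8: s7:1→0
  Δ9: s9:0→1
  (9Δ to stable)

1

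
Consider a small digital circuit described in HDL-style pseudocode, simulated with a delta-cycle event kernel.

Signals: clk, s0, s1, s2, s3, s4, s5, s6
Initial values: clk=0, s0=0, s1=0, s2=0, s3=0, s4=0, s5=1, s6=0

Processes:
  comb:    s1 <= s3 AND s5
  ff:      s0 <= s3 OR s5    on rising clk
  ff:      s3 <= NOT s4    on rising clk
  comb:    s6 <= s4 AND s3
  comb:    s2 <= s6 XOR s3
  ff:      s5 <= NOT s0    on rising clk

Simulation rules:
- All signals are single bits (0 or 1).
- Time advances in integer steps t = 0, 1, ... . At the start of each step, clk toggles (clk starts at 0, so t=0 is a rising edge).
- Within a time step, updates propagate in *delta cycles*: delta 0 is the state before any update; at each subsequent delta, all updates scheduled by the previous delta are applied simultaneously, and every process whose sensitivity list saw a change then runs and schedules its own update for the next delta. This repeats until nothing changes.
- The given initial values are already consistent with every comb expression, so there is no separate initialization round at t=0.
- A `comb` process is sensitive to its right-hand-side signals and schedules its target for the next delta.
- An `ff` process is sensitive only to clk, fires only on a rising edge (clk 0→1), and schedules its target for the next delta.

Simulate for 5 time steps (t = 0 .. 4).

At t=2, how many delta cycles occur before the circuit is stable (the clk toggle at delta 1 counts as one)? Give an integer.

3

[bits: s5,s2,s4,clk,s3,s6,s0,s1]
t=0: Δ0=10000000 Δ1=10010000 Δ2=10011010 Δ3=11011011 | 3Δ
t=1: Δ0=11011011 Δ1=11001011 | 1Δ
t=2: Δ0=11001011 Δ1=11011011 Δ2=01011011 Δ3=01011010 | 3Δ
t=3: Δ0=01011010 Δ1=01001010 | 1Δ
t=4: Δ0=01001010 Δ1=01011010 | 1Δ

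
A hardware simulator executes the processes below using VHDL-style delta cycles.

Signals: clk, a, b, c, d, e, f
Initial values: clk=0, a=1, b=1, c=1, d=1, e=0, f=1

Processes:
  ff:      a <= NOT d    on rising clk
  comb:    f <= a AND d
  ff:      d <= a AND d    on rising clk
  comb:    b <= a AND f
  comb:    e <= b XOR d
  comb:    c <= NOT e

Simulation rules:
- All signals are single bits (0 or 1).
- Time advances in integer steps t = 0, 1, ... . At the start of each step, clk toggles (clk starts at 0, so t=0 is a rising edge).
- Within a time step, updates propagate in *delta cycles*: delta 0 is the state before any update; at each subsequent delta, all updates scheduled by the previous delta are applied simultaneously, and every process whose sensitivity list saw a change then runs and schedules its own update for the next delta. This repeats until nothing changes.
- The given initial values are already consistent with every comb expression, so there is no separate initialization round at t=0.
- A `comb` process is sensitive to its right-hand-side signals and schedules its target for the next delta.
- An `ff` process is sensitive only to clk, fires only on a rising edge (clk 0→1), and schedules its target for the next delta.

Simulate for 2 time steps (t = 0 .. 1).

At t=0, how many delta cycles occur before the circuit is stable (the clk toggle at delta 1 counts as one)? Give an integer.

5

t=0 Δ0: b=1 a=1 clk=0 e=0 c=1 d=1 f=1
  Δ1: clk:0→1
  Δ2: a:1→0
  Δ3: b:1→0, f:1→0
  Δ4: e:0→1
  Δ5: c:1→0
  (5Δ to stable)
t=1 Δ0: b=0 a=0 clk=1 e=1 c=0 d=1 f=0
  Δ1: clk:1→0
  (1Δ to stable)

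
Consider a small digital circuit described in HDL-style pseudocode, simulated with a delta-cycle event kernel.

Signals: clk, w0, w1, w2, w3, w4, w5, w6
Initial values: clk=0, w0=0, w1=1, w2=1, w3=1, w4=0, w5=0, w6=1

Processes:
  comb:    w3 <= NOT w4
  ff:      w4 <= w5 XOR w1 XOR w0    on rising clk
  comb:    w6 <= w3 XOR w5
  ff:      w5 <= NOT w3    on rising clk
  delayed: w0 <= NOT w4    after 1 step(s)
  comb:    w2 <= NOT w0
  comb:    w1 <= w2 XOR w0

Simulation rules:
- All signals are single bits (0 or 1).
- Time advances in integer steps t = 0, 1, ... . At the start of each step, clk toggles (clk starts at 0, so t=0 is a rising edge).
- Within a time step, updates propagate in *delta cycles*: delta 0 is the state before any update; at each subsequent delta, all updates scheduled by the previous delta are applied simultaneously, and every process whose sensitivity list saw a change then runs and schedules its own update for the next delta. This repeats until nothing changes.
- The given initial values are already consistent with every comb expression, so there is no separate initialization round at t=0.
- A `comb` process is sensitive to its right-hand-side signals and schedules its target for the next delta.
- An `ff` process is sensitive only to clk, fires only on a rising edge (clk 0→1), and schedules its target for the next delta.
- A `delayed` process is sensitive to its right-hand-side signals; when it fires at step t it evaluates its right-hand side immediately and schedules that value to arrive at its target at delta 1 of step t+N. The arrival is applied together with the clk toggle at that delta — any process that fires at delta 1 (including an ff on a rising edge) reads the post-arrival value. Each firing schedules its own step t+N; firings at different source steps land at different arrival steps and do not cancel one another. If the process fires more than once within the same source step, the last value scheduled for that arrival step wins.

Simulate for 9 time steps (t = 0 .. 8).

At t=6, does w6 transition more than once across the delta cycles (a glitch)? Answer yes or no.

yes

[bits: w2,clk,w0,w3,w1,w5,w4,w6]
t=0: Δ0=10011001 Δ1=11011001 Δ2=11011011 Δ3=11001011 Δ4=11001010 | 4Δ
t=1: Δ0=11001010 Δ1=10001010 | 1Δ
t=2: Δ0=10001010 Δ1=11001010 Δ2=11001110 Δ3=11001111 | 3Δ
t=3: Δ0=11001111 Δ1=10001111 | 1Δ
t=4: Δ0=10001111 Δ1=11001111 Δ2=11001101 Δ3=11011101 Δ4=11011100 | 4Δ
t=5: Δ0=11011100 Δ1=10111100 Δ2=00110100 Δ3=00111100 | 3Δ
t=6: Δ0=00111100 Δ1=01111100 Δ2=01111010 Δ3=01101011 Δ4=01101010 | 4Δ
t=7: Δ0=01101010 Δ1=00001010 Δ2=10000010 Δ3=10001010 | 3Δ
t=8: Δ0=10001010 Δ1=11001010 Δ2=11001110 Δ3=11001111 | 3Δ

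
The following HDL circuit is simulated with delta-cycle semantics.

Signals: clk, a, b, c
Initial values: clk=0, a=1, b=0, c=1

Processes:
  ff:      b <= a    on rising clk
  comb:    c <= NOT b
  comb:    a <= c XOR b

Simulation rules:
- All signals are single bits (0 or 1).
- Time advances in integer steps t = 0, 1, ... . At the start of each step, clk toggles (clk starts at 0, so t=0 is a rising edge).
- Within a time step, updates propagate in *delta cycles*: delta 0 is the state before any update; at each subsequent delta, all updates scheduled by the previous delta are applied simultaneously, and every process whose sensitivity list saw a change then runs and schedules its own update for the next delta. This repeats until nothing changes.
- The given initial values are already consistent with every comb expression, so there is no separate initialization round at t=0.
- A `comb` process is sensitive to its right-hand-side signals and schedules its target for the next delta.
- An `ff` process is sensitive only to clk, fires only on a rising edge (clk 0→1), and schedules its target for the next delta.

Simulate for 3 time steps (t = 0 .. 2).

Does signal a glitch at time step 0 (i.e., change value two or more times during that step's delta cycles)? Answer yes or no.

yes

t0.Δ0 a=1 clk=0 c=1 b=0
t0.Δ1 a=1 clk=1 c=1 b=0
t0.Δ2 a=1 clk=1 c=1 b=1
t0.Δ3 a=0 clk=1 c=0 b=1
t0.Δ4 a=1 clk=1 c=0 b=1
t1.Δ0 a=1 clk=1 c=0 b=1
t1.Δ1 a=1 clk=0 c=0 b=1
t2.Δ0 a=1 clk=0 c=0 b=1
t2.Δ1 a=1 clk=1 c=0 b=1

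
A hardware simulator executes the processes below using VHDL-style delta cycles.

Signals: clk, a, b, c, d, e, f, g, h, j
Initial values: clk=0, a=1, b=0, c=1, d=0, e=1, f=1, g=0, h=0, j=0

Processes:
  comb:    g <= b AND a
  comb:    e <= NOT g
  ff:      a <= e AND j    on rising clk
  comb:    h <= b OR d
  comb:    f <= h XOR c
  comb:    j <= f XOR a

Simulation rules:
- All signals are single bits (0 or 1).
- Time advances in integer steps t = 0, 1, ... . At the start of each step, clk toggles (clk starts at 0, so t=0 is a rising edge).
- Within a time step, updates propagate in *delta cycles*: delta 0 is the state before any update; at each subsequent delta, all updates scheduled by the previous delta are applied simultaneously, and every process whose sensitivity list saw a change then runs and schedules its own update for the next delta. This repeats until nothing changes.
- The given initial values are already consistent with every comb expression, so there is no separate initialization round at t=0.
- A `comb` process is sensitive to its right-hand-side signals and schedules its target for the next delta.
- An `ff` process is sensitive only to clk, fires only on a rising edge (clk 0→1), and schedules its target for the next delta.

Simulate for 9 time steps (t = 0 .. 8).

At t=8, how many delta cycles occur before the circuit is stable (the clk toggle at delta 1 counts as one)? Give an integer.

[bits: e,a,b,f,h,j,c,clk,g,d]
t=0: Δ0=1101001000 Δ1=1101001100 Δ2=1001001100 Δ3=1001011100 | 3Δ
t=1: Δ0=1001011100 Δ1=1001011000 | 1Δ
t=2: Δ0=1001011000 Δ1=1001011100 Δ2=1101011100 Δ3=1101001100 | 3Δ
t=3: Δ0=1101001100 Δ1=1101001000 | 1Δ
t=4: Δ0=1101001000 Δ1=1101001100 Δ2=1001001100 Δ3=1001011100 | 3Δ
t=5: Δ0=1001011100 Δ1=1001011000 | 1Δ
t=6: Δ0=1001011000 Δ1=1001011100 Δ2=1101011100 Δ3=1101001100 | 3Δ
t=7: Δ0=1101001100 Δ1=1101001000 | 1Δ
t=8: Δ0=1101001000 Δ1=1101001100 Δ2=1001001100 Δ3=1001011100 | 3Δ

3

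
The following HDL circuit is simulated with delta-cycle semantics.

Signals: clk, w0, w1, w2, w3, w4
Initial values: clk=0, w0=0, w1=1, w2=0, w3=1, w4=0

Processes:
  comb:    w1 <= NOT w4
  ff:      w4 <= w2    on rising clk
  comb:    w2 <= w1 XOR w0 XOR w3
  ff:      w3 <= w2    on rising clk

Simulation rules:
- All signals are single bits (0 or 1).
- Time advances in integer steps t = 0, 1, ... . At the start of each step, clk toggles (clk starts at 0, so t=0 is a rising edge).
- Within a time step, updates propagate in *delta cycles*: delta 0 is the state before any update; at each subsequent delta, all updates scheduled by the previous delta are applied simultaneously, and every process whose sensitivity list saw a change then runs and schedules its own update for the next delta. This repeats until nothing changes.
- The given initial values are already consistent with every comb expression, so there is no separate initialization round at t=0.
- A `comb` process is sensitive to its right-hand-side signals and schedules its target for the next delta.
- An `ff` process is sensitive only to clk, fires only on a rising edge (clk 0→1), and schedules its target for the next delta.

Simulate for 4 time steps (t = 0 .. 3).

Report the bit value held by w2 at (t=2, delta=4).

1

t=0 Δ0: w2=0 w0=0 w1=1 w3=1 clk=0 w4=0
  Δ1: clk:0→1
  Δ2: w3:1→0
  Δ3: w2:0→1
  (3Δ to stable)
t=1 Δ0: w2=1 w0=0 w1=1 w3=0 clk=1 w4=0
  Δ1: clk:1→0
  (1Δ to stable)
t=2 Δ0: w2=1 w0=0 w1=1 w3=0 clk=0 w4=0
  Δ1: clk:0→1
  Δ2: w3:0→1, w4:0→1
  Δ3: w2:1→0, w1:1→0
  Δ4: w2:0→1
  (4Δ to stable)
t=3 Δ0: w2=1 w0=0 w1=0 w3=1 clk=1 w4=1
  Δ1: clk:1→0
  (1Δ to stable)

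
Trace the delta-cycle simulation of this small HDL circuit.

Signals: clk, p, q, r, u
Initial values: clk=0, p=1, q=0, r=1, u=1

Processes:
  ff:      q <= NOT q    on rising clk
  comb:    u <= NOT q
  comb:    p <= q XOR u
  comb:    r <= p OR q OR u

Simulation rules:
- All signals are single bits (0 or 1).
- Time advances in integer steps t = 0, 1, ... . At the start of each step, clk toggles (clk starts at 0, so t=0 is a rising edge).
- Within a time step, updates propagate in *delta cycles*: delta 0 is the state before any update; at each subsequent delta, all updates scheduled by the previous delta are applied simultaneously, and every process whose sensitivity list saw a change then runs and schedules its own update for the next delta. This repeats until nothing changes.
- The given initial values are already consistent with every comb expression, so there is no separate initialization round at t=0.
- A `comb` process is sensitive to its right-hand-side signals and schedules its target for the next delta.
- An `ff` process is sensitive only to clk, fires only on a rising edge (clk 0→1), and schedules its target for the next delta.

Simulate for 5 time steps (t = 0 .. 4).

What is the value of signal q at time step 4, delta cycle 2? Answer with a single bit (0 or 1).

1

[bits: q,p,clk,r,u]
t=0: Δ0=01011 Δ1=01111 Δ2=11111 Δ3=10110 Δ4=11110 | 4Δ
t=1: Δ0=11110 Δ1=11010 | 1Δ
t=2: Δ0=11010 Δ1=11110 Δ2=01110 Δ3=00111 Δ4=01111 | 4Δ
t=3: Δ0=01111 Δ1=01011 | 1Δ
t=4: Δ0=01011 Δ1=01111 Δ2=11111 Δ3=10110 Δ4=11110 | 4Δ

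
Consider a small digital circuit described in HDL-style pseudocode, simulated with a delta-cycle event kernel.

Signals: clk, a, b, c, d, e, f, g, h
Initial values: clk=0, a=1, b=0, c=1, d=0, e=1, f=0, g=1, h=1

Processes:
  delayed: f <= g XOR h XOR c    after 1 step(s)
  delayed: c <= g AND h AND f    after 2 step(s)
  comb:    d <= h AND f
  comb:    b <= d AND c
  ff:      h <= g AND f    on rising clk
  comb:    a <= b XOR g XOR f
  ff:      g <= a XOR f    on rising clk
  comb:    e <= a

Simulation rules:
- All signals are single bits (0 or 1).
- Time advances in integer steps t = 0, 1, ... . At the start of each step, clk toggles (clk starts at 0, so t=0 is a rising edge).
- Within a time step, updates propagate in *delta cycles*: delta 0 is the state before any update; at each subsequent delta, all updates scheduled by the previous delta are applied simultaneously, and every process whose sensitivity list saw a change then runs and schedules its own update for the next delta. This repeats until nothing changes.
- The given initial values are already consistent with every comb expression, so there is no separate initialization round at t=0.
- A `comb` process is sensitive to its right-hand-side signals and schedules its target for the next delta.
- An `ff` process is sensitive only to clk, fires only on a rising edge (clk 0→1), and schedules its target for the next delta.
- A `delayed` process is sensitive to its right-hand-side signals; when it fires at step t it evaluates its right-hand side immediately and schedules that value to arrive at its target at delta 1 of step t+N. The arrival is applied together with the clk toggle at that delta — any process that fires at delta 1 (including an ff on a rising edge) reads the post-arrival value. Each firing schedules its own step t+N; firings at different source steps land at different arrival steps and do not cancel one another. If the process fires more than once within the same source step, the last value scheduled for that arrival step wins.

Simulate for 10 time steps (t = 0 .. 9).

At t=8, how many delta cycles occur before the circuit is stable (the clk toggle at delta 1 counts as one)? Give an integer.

4

t0.Δ0 h=1 g=1 f=0 a=1 clk=0 e=1 c=1 b=0 d=0
t0.Δ1 h=1 g=1 f=0 a=1 clk=1 e=1 c=1 b=0 d=0
t0.Δ2 h=0 g=1 f=0 a=1 clk=1 e=1 c=1 b=0 d=0
t1.Δ0 h=0 g=1 f=0 a=1 clk=1 e=1 c=1 b=0 d=0
t1.Δ1 h=0 g=1 f=0 a=1 clk=0 e=1 c=1 b=0 d=0
t2.Δ0 h=0 g=1 f=0 a=1 clk=0 e=1 c=1 b=0 d=0
t2.Δ1 h=0 g=1 f=0 a=1 clk=1 e=1 c=0 b=0 d=0
t3.Δ0 h=0 g=1 f=0 a=1 clk=1 e=1 c=0 b=0 d=0
t3.Δ1 h=0 g=1 f=1 a=1 clk=0 e=1 c=0 b=0 d=0
t3.Δ2 h=0 g=1 f=1 a=0 clk=0 e=1 c=0 b=0 d=0
t3.Δ3 h=0 g=1 f=1 a=0 clk=0 e=0 c=0 b=0 d=0
t4.Δ0 h=0 g=1 f=1 a=0 clk=0 e=0 c=0 b=0 d=0
t4.Δ1 h=0 g=1 f=1 a=0 clk=1 e=0 c=0 b=0 d=0
t4.Δ2 h=1 g=1 f=1 a=0 clk=1 e=0 c=0 b=0 d=0
t4.Δ3 h=1 g=1 f=1 a=0 clk=1 e=0 c=0 b=0 d=1
t5.Δ0 h=1 g=1 f=1 a=0 clk=1 e=0 c=0 b=0 d=1
t5.Δ1 h=1 g=1 f=0 a=0 clk=0 e=0 c=0 b=0 d=1
t5.Δ2 h=1 g=1 f=0 a=1 clk=0 e=0 c=0 b=0 d=0
t5.Δ3 h=1 g=1 f=0 a=1 clk=0 e=1 c=0 b=0 d=0
t6.Δ0 h=1 g=1 f=0 a=1 clk=0 e=1 c=0 b=0 d=0
t6.Δ1 h=1 g=1 f=0 a=1 clk=1 e=1 c=1 b=0 d=0
t6.Δ2 h=0 g=1 f=0 a=1 clk=1 e=1 c=1 b=0 d=0
t7.Δ0 h=0 g=1 f=0 a=1 clk=1 e=1 c=1 b=0 d=0
t7.Δ1 h=0 g=1 f=0 a=1 clk=0 e=1 c=0 b=0 d=0
t8.Δ0 h=0 g=1 f=0 a=1 clk=0 e=1 c=0 b=0 d=0
t8.Δ1 h=0 g=1 f=1 a=1 clk=1 e=1 c=0 b=0 d=0
t8.Δ2 h=1 g=0 f=1 a=0 clk=1 e=1 c=0 b=0 d=0
t8.Δ3 h=1 g=0 f=1 a=1 clk=1 e=0 c=0 b=0 d=1
t8.Δ4 h=1 g=0 f=1 a=1 clk=1 e=1 c=0 b=0 d=1
t9.Δ0 h=1 g=0 f=1 a=1 clk=1 e=1 c=0 b=0 d=1
t9.Δ1 h=1 g=0 f=1 a=1 clk=0 e=1 c=0 b=0 d=1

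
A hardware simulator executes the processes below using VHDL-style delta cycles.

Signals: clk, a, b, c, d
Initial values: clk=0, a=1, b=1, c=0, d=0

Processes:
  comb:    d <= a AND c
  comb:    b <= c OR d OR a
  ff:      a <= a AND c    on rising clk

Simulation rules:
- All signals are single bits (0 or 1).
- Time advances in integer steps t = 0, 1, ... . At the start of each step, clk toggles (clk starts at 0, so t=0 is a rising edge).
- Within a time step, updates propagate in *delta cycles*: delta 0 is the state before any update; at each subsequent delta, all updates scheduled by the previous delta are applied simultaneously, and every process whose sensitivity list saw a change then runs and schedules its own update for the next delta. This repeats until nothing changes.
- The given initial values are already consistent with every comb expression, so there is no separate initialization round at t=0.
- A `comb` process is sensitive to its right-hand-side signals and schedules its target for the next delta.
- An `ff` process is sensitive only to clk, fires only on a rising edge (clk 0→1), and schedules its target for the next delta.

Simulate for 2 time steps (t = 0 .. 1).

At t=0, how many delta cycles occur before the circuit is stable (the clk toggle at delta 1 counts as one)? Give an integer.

3

t0.Δ0 d=0 a=1 clk=0 b=1 c=0
t0.Δ1 d=0 a=1 clk=1 b=1 c=0
t0.Δ2 d=0 a=0 clk=1 b=1 c=0
t0.Δ3 d=0 a=0 clk=1 b=0 c=0
t1.Δ0 d=0 a=0 clk=1 b=0 c=0
t1.Δ1 d=0 a=0 clk=0 b=0 c=0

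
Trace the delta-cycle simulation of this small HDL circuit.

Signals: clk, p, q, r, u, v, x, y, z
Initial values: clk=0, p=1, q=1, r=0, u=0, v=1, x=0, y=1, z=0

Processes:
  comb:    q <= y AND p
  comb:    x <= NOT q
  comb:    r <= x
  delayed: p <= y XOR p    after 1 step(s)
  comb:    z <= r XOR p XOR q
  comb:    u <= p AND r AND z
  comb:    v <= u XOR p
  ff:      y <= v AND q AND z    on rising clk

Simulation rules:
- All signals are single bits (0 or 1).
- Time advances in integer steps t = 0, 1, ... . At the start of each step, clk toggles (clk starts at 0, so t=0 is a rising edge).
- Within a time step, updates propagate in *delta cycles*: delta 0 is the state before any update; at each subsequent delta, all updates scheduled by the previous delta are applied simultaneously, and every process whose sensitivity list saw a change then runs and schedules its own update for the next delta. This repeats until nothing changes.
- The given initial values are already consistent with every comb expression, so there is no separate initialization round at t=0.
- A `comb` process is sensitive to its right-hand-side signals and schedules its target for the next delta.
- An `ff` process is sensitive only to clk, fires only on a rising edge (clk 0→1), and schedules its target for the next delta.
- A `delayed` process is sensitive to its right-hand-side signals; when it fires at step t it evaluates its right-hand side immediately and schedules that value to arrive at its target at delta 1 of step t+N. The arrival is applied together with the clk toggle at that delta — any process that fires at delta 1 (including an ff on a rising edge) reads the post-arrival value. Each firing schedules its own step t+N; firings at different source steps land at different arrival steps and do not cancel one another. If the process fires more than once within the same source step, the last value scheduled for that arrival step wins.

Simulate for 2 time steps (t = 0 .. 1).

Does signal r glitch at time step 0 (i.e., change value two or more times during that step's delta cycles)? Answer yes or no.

no

t=0 Δ0: p=1 x=0 v=1 q=1 y=1 r=0 z=0 clk=0 u=0
  Δ1: clk:0→1
  Δ2: y:1→0
  Δ3: q:1→0
  Δ4: x:0→1, z:0→1
  Δ5: r:0→1
  Δ6: z:1→0, u:0→1
  Δ7: v:1→0, u:1→0
  Δ8: v:0→1
  (8Δ to stable)
t=1 Δ0: p=1 x=1 v=1 q=0 y=0 r=1 z=0 clk=1 u=0
  Δ1: clk:1→0
  (1Δ to stable)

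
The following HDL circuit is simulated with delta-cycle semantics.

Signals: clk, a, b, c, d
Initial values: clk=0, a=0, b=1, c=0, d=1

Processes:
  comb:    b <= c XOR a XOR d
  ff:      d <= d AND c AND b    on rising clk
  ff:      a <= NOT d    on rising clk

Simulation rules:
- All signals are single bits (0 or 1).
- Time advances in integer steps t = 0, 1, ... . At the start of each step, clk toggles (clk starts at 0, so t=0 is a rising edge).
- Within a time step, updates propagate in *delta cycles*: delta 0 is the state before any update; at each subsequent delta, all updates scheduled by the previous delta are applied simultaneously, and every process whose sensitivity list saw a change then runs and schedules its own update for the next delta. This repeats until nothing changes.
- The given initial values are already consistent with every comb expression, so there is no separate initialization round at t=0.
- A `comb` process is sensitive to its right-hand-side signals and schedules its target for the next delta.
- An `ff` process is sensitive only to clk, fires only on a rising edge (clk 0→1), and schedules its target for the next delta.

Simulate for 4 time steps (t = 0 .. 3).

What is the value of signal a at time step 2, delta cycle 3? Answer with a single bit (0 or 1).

t=0 Δ0: a=0 b=1 clk=0 c=0 d=1
  Δ1: clk:0→1
  Δ2: d:1→0
  Δ3: b:1→0
  (3Δ to stable)
t=1 Δ0: a=0 b=0 clk=1 c=0 d=0
  Δ1: clk:1→0
  (1Δ to stable)
t=2 Δ0: a=0 b=0 clk=0 c=0 d=0
  Δ1: clk:0→1
  Δ2: a:0→1
  Δ3: b:0→1
  (3Δ to stable)
t=3 Δ0: a=1 b=1 clk=1 c=0 d=0
  Δ1: clk:1→0
  (1Δ to stable)

1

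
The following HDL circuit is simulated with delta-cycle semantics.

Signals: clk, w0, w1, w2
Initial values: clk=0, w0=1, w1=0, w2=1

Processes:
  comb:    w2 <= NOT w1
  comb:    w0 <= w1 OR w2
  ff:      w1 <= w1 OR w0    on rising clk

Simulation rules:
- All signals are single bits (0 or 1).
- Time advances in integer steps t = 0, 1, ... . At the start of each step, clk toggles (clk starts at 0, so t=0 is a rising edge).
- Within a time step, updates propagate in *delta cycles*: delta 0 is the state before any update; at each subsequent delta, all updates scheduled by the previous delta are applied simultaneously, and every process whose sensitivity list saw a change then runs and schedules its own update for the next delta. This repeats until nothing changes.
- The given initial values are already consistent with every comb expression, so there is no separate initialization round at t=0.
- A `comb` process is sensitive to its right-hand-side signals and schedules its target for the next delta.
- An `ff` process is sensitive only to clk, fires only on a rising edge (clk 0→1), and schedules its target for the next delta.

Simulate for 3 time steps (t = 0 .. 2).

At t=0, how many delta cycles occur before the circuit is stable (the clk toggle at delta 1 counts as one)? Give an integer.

3

t0.Δ0 w2=1 w1=0 clk=0 w0=1
t0.Δ1 w2=1 w1=0 clk=1 w0=1
t0.Δ2 w2=1 w1=1 clk=1 w0=1
t0.Δ3 w2=0 w1=1 clk=1 w0=1
t1.Δ0 w2=0 w1=1 clk=1 w0=1
t1.Δ1 w2=0 w1=1 clk=0 w0=1
t2.Δ0 w2=0 w1=1 clk=0 w0=1
t2.Δ1 w2=0 w1=1 clk=1 w0=1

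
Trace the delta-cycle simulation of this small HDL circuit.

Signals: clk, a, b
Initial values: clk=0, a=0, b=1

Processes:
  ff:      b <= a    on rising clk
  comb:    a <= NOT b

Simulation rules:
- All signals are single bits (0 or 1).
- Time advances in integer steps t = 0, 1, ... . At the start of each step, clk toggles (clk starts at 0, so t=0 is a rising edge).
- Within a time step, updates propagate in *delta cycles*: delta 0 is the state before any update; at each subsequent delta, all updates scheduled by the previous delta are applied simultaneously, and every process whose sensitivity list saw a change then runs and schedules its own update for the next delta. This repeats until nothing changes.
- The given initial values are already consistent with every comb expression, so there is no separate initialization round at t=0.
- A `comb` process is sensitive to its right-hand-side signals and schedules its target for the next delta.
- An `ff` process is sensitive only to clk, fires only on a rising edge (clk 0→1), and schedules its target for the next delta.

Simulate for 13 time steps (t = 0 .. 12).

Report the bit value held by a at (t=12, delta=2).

0

t0.Δ0 clk=0 b=1 a=0
t0.Δ1 clk=1 b=1 a=0
t0.Δ2 clk=1 b=0 a=0
t0.Δ3 clk=1 b=0 a=1
t1.Δ0 clk=1 b=0 a=1
t1.Δ1 clk=0 b=0 a=1
t2.Δ0 clk=0 b=0 a=1
t2.Δ1 clk=1 b=0 a=1
t2.Δ2 clk=1 b=1 a=1
t2.Δ3 clk=1 b=1 a=0
t3.Δ0 clk=1 b=1 a=0
t3.Δ1 clk=0 b=1 a=0
t4.Δ0 clk=0 b=1 a=0
t4.Δ1 clk=1 b=1 a=0
t4.Δ2 clk=1 b=0 a=0
t4.Δ3 clk=1 b=0 a=1
t5.Δ0 clk=1 b=0 a=1
t5.Δ1 clk=0 b=0 a=1
t6.Δ0 clk=0 b=0 a=1
t6.Δ1 clk=1 b=0 a=1
t6.Δ2 clk=1 b=1 a=1
t6.Δ3 clk=1 b=1 a=0
t7.Δ0 clk=1 b=1 a=0
t7.Δ1 clk=0 b=1 a=0
t8.Δ0 clk=0 b=1 a=0
t8.Δ1 clk=1 b=1 a=0
t8.Δ2 clk=1 b=0 a=0
t8.Δ3 clk=1 b=0 a=1
t9.Δ0 clk=1 b=0 a=1
t9.Δ1 clk=0 b=0 a=1
t10.Δ0 clk=0 b=0 a=1
t10.Δ1 clk=1 b=0 a=1
t10.Δ2 clk=1 b=1 a=1
t10.Δ3 clk=1 b=1 a=0
t11.Δ0 clk=1 b=1 a=0
t11.Δ1 clk=0 b=1 a=0
t12.Δ0 clk=0 b=1 a=0
t12.Δ1 clk=1 b=1 a=0
t12.Δ2 clk=1 b=0 a=0
t12.Δ3 clk=1 b=0 a=1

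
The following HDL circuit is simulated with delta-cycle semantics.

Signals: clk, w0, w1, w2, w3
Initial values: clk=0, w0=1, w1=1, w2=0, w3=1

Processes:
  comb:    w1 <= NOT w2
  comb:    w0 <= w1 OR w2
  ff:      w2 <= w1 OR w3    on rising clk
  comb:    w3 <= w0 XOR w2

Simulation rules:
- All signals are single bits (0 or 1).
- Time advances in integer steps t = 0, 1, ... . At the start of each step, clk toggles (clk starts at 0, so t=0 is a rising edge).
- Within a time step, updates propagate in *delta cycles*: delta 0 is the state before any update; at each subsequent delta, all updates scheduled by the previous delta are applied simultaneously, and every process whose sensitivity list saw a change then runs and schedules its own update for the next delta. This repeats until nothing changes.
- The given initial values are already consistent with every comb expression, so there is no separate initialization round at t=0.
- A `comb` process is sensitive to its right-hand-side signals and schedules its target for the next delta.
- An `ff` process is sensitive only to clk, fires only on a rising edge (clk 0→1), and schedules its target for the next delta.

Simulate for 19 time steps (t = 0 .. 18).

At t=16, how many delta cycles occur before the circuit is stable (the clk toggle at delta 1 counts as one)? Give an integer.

3

[bits: w3,clk,w0,w1,w2]
t=0: Δ0=10110 Δ1=11110 Δ2=11111 Δ3=01101 | 3Δ
t=1: Δ0=01101 Δ1=00101 | 1Δ
t=2: Δ0=00101 Δ1=01101 Δ2=01100 Δ3=11010 Δ4=01110 Δ5=11110 | 5Δ
t=3: Δ0=11110 Δ1=10110 | 1Δ
t=4: Δ0=10110 Δ1=11110 Δ2=11111 Δ3=01101 | 3Δ
t=5: Δ0=01101 Δ1=00101 | 1Δ
t=6: Δ0=00101 Δ1=01101 Δ2=01100 Δ3=11010 Δ4=01110 Δ5=11110 | 5Δ
t=7: Δ0=11110 Δ1=10110 | 1Δ
t=8: Δ0=10110 Δ1=11110 Δ2=11111 Δ3=01101 | 3Δ
t=9: Δ0=01101 Δ1=00101 | 1Δ
t=10: Δ0=00101 Δ1=01101 Δ2=01100 Δ3=11010 Δ4=01110 Δ5=11110 | 5Δ
t=11: Δ0=11110 Δ1=10110 | 1Δ
t=12: Δ0=10110 Δ1=11110 Δ2=11111 Δ3=01101 | 3Δ
t=13: Δ0=01101 Δ1=00101 | 1Δ
t=14: Δ0=00101 Δ1=01101 Δ2=01100 Δ3=11010 Δ4=01110 Δ5=11110 | 5Δ
t=15: Δ0=11110 Δ1=10110 | 1Δ
t=16: Δ0=10110 Δ1=11110 Δ2=11111 Δ3=01101 | 3Δ
t=17: Δ0=01101 Δ1=00101 | 1Δ
t=18: Δ0=00101 Δ1=01101 Δ2=01100 Δ3=11010 Δ4=01110 Δ5=11110 | 5Δ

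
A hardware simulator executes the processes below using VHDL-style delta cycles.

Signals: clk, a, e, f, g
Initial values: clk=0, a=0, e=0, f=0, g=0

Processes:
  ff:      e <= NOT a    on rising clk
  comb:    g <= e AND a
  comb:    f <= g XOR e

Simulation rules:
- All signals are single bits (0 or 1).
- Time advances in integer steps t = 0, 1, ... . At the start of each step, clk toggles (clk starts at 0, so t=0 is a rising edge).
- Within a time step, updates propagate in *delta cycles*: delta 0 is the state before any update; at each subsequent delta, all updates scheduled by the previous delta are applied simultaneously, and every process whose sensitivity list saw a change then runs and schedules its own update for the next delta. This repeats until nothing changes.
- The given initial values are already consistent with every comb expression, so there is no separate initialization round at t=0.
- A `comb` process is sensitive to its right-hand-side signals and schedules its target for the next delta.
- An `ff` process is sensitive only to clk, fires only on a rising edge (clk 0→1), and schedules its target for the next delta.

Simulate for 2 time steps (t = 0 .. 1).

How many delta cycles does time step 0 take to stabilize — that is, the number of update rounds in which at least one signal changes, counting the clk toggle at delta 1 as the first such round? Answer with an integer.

[bits: clk,g,e,a,f]
t=0: Δ0=00000 Δ1=10000 Δ2=10100 Δ3=10101 | 3Δ
t=1: Δ0=10101 Δ1=00101 | 1Δ

3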